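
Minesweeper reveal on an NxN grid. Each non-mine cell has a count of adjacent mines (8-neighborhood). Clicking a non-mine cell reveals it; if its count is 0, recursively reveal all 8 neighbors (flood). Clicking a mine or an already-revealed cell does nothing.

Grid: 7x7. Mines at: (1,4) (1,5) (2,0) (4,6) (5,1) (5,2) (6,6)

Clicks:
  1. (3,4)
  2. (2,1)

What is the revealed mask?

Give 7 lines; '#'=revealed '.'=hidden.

Answer: ####...
####...
.#####.
.#####.
.#####.
...###.
...###.

Derivation:
Click 1 (3,4) count=0: revealed 29 new [(0,0) (0,1) (0,2) (0,3) (1,0) (1,1) (1,2) (1,3) (2,1) (2,2) (2,3) (2,4) (2,5) (3,1) (3,2) (3,3) (3,4) (3,5) (4,1) (4,2) (4,3) (4,4) (4,5) (5,3) (5,4) (5,5) (6,3) (6,4) (6,5)] -> total=29
Click 2 (2,1) count=1: revealed 0 new [(none)] -> total=29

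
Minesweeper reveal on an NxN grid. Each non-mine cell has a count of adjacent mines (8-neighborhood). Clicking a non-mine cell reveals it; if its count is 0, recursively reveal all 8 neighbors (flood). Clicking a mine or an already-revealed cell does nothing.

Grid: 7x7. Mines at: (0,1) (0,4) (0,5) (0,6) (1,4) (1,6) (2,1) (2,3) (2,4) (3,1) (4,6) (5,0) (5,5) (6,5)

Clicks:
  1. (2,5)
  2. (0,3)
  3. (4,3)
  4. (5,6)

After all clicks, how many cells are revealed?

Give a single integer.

Click 1 (2,5) count=3: revealed 1 new [(2,5)] -> total=1
Click 2 (0,3) count=2: revealed 1 new [(0,3)] -> total=2
Click 3 (4,3) count=0: revealed 15 new [(3,2) (3,3) (3,4) (4,1) (4,2) (4,3) (4,4) (5,1) (5,2) (5,3) (5,4) (6,1) (6,2) (6,3) (6,4)] -> total=17
Click 4 (5,6) count=3: revealed 1 new [(5,6)] -> total=18

Answer: 18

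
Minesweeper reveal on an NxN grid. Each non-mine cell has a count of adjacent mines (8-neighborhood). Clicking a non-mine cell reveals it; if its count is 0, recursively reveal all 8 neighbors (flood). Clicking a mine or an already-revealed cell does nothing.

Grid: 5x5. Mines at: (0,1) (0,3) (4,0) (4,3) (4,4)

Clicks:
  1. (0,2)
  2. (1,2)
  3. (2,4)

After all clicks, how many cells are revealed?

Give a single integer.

Answer: 16

Derivation:
Click 1 (0,2) count=2: revealed 1 new [(0,2)] -> total=1
Click 2 (1,2) count=2: revealed 1 new [(1,2)] -> total=2
Click 3 (2,4) count=0: revealed 14 new [(1,0) (1,1) (1,3) (1,4) (2,0) (2,1) (2,2) (2,3) (2,4) (3,0) (3,1) (3,2) (3,3) (3,4)] -> total=16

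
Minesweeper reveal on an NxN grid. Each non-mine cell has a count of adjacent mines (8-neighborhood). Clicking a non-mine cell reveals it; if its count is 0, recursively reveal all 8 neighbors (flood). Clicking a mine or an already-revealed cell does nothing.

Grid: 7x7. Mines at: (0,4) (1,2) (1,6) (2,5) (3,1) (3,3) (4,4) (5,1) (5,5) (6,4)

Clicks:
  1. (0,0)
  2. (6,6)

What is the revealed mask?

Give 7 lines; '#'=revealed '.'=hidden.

Answer: ##.....
##.....
##.....
.......
.......
.......
......#

Derivation:
Click 1 (0,0) count=0: revealed 6 new [(0,0) (0,1) (1,0) (1,1) (2,0) (2,1)] -> total=6
Click 2 (6,6) count=1: revealed 1 new [(6,6)] -> total=7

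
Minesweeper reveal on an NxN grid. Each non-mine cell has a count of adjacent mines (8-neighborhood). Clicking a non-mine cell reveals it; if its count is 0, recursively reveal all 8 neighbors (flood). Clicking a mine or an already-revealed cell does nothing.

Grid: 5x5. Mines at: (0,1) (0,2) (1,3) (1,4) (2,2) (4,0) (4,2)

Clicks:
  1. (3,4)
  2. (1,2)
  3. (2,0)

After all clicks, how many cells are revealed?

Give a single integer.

Answer: 13

Derivation:
Click 1 (3,4) count=0: revealed 6 new [(2,3) (2,4) (3,3) (3,4) (4,3) (4,4)] -> total=6
Click 2 (1,2) count=4: revealed 1 new [(1,2)] -> total=7
Click 3 (2,0) count=0: revealed 6 new [(1,0) (1,1) (2,0) (2,1) (3,0) (3,1)] -> total=13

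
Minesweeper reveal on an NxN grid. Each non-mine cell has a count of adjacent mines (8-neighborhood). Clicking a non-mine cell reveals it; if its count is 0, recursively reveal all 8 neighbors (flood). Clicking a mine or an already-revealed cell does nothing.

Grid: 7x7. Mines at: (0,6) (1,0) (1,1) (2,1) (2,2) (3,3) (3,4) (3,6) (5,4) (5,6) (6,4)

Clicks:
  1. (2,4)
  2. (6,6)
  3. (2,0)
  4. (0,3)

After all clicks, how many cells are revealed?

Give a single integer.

Answer: 13

Derivation:
Click 1 (2,4) count=2: revealed 1 new [(2,4)] -> total=1
Click 2 (6,6) count=1: revealed 1 new [(6,6)] -> total=2
Click 3 (2,0) count=3: revealed 1 new [(2,0)] -> total=3
Click 4 (0,3) count=0: revealed 10 new [(0,2) (0,3) (0,4) (0,5) (1,2) (1,3) (1,4) (1,5) (2,3) (2,5)] -> total=13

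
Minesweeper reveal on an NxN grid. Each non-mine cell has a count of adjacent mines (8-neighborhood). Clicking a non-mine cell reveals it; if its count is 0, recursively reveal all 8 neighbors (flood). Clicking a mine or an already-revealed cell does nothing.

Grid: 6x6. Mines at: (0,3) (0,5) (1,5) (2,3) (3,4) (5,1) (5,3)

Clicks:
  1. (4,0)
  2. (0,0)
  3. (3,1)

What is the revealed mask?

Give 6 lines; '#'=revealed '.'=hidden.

Answer: ###...
###...
###...
###...
###...
......

Derivation:
Click 1 (4,0) count=1: revealed 1 new [(4,0)] -> total=1
Click 2 (0,0) count=0: revealed 14 new [(0,0) (0,1) (0,2) (1,0) (1,1) (1,2) (2,0) (2,1) (2,2) (3,0) (3,1) (3,2) (4,1) (4,2)] -> total=15
Click 3 (3,1) count=0: revealed 0 new [(none)] -> total=15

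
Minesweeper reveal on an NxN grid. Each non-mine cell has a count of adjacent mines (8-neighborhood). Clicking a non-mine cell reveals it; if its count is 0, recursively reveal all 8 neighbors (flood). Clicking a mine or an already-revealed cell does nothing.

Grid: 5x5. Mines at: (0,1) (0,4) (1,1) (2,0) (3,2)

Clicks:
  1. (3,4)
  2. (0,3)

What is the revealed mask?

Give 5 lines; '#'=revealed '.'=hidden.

Click 1 (3,4) count=0: revealed 8 new [(1,3) (1,4) (2,3) (2,4) (3,3) (3,4) (4,3) (4,4)] -> total=8
Click 2 (0,3) count=1: revealed 1 new [(0,3)] -> total=9

Answer: ...#.
...##
...##
...##
...##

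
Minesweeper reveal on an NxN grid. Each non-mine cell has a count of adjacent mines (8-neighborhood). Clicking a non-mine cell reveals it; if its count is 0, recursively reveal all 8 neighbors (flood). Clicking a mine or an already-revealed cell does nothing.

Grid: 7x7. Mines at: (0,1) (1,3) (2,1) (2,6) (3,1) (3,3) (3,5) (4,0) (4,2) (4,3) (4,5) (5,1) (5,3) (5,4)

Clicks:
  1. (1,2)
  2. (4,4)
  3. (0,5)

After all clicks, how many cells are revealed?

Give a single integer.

Answer: 8

Derivation:
Click 1 (1,2) count=3: revealed 1 new [(1,2)] -> total=1
Click 2 (4,4) count=6: revealed 1 new [(4,4)] -> total=2
Click 3 (0,5) count=0: revealed 6 new [(0,4) (0,5) (0,6) (1,4) (1,5) (1,6)] -> total=8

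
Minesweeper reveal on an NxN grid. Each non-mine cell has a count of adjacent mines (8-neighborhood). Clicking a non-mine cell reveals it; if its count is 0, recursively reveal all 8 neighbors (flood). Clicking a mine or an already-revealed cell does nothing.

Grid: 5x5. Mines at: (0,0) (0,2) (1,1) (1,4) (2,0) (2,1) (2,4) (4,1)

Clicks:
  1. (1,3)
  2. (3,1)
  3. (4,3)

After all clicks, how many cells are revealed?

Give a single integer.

Answer: 8

Derivation:
Click 1 (1,3) count=3: revealed 1 new [(1,3)] -> total=1
Click 2 (3,1) count=3: revealed 1 new [(3,1)] -> total=2
Click 3 (4,3) count=0: revealed 6 new [(3,2) (3,3) (3,4) (4,2) (4,3) (4,4)] -> total=8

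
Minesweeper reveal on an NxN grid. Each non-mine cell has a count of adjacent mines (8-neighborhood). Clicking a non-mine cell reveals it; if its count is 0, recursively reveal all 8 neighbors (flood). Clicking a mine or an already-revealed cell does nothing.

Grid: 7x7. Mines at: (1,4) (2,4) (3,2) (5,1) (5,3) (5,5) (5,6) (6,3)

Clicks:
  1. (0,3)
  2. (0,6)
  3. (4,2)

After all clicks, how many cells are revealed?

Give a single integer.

Click 1 (0,3) count=1: revealed 1 new [(0,3)] -> total=1
Click 2 (0,6) count=0: revealed 10 new [(0,5) (0,6) (1,5) (1,6) (2,5) (2,6) (3,5) (3,6) (4,5) (4,6)] -> total=11
Click 3 (4,2) count=3: revealed 1 new [(4,2)] -> total=12

Answer: 12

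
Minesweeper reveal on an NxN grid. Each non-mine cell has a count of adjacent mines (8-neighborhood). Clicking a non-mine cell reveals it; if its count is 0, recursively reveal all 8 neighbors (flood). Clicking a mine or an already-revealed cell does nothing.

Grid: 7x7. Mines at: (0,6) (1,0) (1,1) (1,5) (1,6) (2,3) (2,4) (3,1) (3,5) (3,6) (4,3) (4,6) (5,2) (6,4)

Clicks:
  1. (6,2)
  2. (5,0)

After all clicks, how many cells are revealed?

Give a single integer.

Answer: 7

Derivation:
Click 1 (6,2) count=1: revealed 1 new [(6,2)] -> total=1
Click 2 (5,0) count=0: revealed 6 new [(4,0) (4,1) (5,0) (5,1) (6,0) (6,1)] -> total=7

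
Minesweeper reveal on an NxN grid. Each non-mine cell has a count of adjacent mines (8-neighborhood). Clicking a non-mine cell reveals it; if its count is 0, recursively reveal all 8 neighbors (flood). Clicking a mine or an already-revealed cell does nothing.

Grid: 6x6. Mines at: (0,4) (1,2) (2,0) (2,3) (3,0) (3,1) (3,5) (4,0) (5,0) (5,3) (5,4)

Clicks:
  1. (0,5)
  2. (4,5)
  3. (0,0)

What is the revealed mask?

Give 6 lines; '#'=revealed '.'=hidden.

Answer: ##...#
##....
......
......
.....#
......

Derivation:
Click 1 (0,5) count=1: revealed 1 new [(0,5)] -> total=1
Click 2 (4,5) count=2: revealed 1 new [(4,5)] -> total=2
Click 3 (0,0) count=0: revealed 4 new [(0,0) (0,1) (1,0) (1,1)] -> total=6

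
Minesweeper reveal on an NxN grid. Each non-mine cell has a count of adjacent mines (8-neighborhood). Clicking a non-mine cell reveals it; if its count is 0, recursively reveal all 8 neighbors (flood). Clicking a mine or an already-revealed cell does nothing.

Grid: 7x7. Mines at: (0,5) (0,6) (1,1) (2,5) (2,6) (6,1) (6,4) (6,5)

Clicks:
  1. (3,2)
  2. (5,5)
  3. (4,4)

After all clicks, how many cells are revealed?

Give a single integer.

Answer: 32

Derivation:
Click 1 (3,2) count=0: revealed 32 new [(0,2) (0,3) (0,4) (1,2) (1,3) (1,4) (2,0) (2,1) (2,2) (2,3) (2,4) (3,0) (3,1) (3,2) (3,3) (3,4) (3,5) (3,6) (4,0) (4,1) (4,2) (4,3) (4,4) (4,5) (4,6) (5,0) (5,1) (5,2) (5,3) (5,4) (5,5) (5,6)] -> total=32
Click 2 (5,5) count=2: revealed 0 new [(none)] -> total=32
Click 3 (4,4) count=0: revealed 0 new [(none)] -> total=32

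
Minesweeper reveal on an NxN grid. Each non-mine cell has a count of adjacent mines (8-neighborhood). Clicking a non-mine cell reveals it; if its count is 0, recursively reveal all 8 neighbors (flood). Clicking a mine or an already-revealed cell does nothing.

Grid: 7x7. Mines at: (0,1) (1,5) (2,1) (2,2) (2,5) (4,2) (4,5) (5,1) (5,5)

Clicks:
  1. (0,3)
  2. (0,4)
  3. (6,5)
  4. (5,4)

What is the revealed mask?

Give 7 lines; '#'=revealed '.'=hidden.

Click 1 (0,3) count=0: revealed 6 new [(0,2) (0,3) (0,4) (1,2) (1,3) (1,4)] -> total=6
Click 2 (0,4) count=1: revealed 0 new [(none)] -> total=6
Click 3 (6,5) count=1: revealed 1 new [(6,5)] -> total=7
Click 4 (5,4) count=2: revealed 1 new [(5,4)] -> total=8

Answer: ..###..
..###..
.......
.......
.......
....#..
.....#.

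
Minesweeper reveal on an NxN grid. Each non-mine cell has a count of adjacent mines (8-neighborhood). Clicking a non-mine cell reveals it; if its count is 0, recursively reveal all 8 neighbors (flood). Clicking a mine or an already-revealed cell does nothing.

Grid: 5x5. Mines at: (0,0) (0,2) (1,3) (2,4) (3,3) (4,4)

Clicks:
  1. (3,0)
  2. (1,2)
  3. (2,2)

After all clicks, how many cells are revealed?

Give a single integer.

Click 1 (3,0) count=0: revealed 12 new [(1,0) (1,1) (1,2) (2,0) (2,1) (2,2) (3,0) (3,1) (3,2) (4,0) (4,1) (4,2)] -> total=12
Click 2 (1,2) count=2: revealed 0 new [(none)] -> total=12
Click 3 (2,2) count=2: revealed 0 new [(none)] -> total=12

Answer: 12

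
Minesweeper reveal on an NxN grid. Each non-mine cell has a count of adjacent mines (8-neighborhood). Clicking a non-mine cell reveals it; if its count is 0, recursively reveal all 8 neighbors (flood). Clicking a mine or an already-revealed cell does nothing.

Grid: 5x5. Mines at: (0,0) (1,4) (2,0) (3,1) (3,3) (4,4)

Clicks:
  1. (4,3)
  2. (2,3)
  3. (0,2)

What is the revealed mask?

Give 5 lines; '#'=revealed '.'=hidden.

Click 1 (4,3) count=2: revealed 1 new [(4,3)] -> total=1
Click 2 (2,3) count=2: revealed 1 new [(2,3)] -> total=2
Click 3 (0,2) count=0: revealed 8 new [(0,1) (0,2) (0,3) (1,1) (1,2) (1,3) (2,1) (2,2)] -> total=10

Answer: .###.
.###.
.###.
.....
...#.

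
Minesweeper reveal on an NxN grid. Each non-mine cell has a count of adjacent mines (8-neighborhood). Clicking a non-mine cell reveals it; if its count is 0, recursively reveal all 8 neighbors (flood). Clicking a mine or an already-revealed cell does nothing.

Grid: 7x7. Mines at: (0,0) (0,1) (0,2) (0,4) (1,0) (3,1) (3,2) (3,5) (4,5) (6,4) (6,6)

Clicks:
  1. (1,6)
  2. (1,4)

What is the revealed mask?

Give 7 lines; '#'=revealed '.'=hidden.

Answer: .....##
....###
.....##
.......
.......
.......
.......

Derivation:
Click 1 (1,6) count=0: revealed 6 new [(0,5) (0,6) (1,5) (1,6) (2,5) (2,6)] -> total=6
Click 2 (1,4) count=1: revealed 1 new [(1,4)] -> total=7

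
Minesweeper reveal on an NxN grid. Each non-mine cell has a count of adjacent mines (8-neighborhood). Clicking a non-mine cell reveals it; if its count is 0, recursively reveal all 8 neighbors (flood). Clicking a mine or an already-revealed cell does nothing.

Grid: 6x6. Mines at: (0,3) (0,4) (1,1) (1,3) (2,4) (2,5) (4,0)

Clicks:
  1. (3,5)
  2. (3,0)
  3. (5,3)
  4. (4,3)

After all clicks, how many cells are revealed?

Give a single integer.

Answer: 19

Derivation:
Click 1 (3,5) count=2: revealed 1 new [(3,5)] -> total=1
Click 2 (3,0) count=1: revealed 1 new [(3,0)] -> total=2
Click 3 (5,3) count=0: revealed 17 new [(2,1) (2,2) (2,3) (3,1) (3,2) (3,3) (3,4) (4,1) (4,2) (4,3) (4,4) (4,5) (5,1) (5,2) (5,3) (5,4) (5,5)] -> total=19
Click 4 (4,3) count=0: revealed 0 new [(none)] -> total=19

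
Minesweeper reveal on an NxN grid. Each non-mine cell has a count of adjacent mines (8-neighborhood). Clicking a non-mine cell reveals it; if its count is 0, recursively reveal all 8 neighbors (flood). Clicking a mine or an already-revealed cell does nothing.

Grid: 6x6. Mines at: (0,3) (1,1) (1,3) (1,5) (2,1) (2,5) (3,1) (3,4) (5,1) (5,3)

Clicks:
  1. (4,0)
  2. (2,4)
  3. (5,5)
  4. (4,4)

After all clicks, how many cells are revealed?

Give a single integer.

Answer: 6

Derivation:
Click 1 (4,0) count=2: revealed 1 new [(4,0)] -> total=1
Click 2 (2,4) count=4: revealed 1 new [(2,4)] -> total=2
Click 3 (5,5) count=0: revealed 4 new [(4,4) (4,5) (5,4) (5,5)] -> total=6
Click 4 (4,4) count=2: revealed 0 new [(none)] -> total=6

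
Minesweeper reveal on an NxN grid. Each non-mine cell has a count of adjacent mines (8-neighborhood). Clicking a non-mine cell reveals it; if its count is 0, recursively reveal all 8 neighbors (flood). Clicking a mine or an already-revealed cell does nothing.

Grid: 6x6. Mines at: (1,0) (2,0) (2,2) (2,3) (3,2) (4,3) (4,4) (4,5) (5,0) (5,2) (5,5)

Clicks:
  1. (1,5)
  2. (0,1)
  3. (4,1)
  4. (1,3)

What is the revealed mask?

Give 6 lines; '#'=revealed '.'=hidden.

Click 1 (1,5) count=0: revealed 14 new [(0,1) (0,2) (0,3) (0,4) (0,5) (1,1) (1,2) (1,3) (1,4) (1,5) (2,4) (2,5) (3,4) (3,5)] -> total=14
Click 2 (0,1) count=1: revealed 0 new [(none)] -> total=14
Click 3 (4,1) count=3: revealed 1 new [(4,1)] -> total=15
Click 4 (1,3) count=2: revealed 0 new [(none)] -> total=15

Answer: .#####
.#####
....##
....##
.#....
......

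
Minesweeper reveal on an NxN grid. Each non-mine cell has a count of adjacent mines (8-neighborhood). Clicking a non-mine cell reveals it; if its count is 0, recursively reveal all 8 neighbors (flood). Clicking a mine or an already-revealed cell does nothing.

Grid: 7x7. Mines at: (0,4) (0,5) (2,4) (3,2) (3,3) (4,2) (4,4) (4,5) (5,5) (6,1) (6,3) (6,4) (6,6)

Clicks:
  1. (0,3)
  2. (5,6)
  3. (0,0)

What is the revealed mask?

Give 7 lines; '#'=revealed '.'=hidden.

Answer: ####...
####...
####...
##.....
##.....
##....#
.......

Derivation:
Click 1 (0,3) count=1: revealed 1 new [(0,3)] -> total=1
Click 2 (5,6) count=3: revealed 1 new [(5,6)] -> total=2
Click 3 (0,0) count=0: revealed 17 new [(0,0) (0,1) (0,2) (1,0) (1,1) (1,2) (1,3) (2,0) (2,1) (2,2) (2,3) (3,0) (3,1) (4,0) (4,1) (5,0) (5,1)] -> total=19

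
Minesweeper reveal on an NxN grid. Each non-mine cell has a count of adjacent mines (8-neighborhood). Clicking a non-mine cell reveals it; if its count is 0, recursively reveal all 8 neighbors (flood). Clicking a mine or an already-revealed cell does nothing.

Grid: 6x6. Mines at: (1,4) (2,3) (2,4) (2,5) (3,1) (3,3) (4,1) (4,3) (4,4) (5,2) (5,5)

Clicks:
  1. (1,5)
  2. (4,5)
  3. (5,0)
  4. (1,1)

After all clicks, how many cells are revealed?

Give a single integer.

Answer: 14

Derivation:
Click 1 (1,5) count=3: revealed 1 new [(1,5)] -> total=1
Click 2 (4,5) count=2: revealed 1 new [(4,5)] -> total=2
Click 3 (5,0) count=1: revealed 1 new [(5,0)] -> total=3
Click 4 (1,1) count=0: revealed 11 new [(0,0) (0,1) (0,2) (0,3) (1,0) (1,1) (1,2) (1,3) (2,0) (2,1) (2,2)] -> total=14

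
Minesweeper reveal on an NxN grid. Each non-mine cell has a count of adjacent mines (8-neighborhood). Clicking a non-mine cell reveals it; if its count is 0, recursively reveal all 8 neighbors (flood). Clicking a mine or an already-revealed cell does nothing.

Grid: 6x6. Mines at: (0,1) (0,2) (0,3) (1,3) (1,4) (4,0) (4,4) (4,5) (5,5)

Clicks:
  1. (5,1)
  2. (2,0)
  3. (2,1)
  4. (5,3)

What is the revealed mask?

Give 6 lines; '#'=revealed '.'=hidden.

Click 1 (5,1) count=1: revealed 1 new [(5,1)] -> total=1
Click 2 (2,0) count=0: revealed 16 new [(1,0) (1,1) (1,2) (2,0) (2,1) (2,2) (2,3) (3,0) (3,1) (3,2) (3,3) (4,1) (4,2) (4,3) (5,2) (5,3)] -> total=17
Click 3 (2,1) count=0: revealed 0 new [(none)] -> total=17
Click 4 (5,3) count=1: revealed 0 new [(none)] -> total=17

Answer: ......
###...
####..
####..
.###..
.###..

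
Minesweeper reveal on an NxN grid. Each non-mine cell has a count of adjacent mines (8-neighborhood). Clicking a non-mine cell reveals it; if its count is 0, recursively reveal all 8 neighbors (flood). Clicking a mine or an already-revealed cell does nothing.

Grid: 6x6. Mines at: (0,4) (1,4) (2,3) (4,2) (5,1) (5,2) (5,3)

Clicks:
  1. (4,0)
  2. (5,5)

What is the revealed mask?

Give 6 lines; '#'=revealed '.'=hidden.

Click 1 (4,0) count=1: revealed 1 new [(4,0)] -> total=1
Click 2 (5,5) count=0: revealed 8 new [(2,4) (2,5) (3,4) (3,5) (4,4) (4,5) (5,4) (5,5)] -> total=9

Answer: ......
......
....##
....##
#...##
....##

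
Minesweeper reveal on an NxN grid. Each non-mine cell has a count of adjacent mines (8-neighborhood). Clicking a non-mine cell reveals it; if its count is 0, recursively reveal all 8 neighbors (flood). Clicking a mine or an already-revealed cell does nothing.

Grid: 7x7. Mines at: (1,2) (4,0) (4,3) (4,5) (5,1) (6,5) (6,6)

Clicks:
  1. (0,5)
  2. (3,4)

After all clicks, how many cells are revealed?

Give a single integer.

Click 1 (0,5) count=0: revealed 16 new [(0,3) (0,4) (0,5) (0,6) (1,3) (1,4) (1,5) (1,6) (2,3) (2,4) (2,5) (2,6) (3,3) (3,4) (3,5) (3,6)] -> total=16
Click 2 (3,4) count=2: revealed 0 new [(none)] -> total=16

Answer: 16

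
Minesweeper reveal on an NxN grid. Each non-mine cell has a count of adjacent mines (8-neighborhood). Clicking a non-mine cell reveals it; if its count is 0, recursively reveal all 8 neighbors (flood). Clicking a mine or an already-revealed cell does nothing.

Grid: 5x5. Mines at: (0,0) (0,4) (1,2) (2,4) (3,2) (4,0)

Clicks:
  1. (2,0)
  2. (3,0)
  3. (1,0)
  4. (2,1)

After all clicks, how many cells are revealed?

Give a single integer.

Click 1 (2,0) count=0: revealed 6 new [(1,0) (1,1) (2,0) (2,1) (3,0) (3,1)] -> total=6
Click 2 (3,0) count=1: revealed 0 new [(none)] -> total=6
Click 3 (1,0) count=1: revealed 0 new [(none)] -> total=6
Click 4 (2,1) count=2: revealed 0 new [(none)] -> total=6

Answer: 6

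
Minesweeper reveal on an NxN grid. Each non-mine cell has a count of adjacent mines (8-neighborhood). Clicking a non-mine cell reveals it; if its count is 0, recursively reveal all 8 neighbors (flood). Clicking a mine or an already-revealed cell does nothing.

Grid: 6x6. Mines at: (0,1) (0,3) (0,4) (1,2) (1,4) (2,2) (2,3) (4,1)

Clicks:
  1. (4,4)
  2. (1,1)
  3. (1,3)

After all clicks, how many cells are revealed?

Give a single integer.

Answer: 16

Derivation:
Click 1 (4,4) count=0: revealed 14 new [(2,4) (2,5) (3,2) (3,3) (3,4) (3,5) (4,2) (4,3) (4,4) (4,5) (5,2) (5,3) (5,4) (5,5)] -> total=14
Click 2 (1,1) count=3: revealed 1 new [(1,1)] -> total=15
Click 3 (1,3) count=6: revealed 1 new [(1,3)] -> total=16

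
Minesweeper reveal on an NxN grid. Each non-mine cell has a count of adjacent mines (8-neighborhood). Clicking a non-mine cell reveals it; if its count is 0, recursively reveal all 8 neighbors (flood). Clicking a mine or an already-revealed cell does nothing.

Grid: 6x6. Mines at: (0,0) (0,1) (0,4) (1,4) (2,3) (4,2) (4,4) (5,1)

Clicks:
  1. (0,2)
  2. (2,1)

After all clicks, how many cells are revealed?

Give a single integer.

Click 1 (0,2) count=1: revealed 1 new [(0,2)] -> total=1
Click 2 (2,1) count=0: revealed 11 new [(1,0) (1,1) (1,2) (2,0) (2,1) (2,2) (3,0) (3,1) (3,2) (4,0) (4,1)] -> total=12

Answer: 12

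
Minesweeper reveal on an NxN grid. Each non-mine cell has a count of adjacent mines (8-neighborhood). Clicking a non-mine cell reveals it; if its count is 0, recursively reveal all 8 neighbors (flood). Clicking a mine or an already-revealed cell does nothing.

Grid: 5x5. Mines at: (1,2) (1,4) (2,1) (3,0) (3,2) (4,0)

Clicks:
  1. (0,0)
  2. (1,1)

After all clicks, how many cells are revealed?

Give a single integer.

Answer: 4

Derivation:
Click 1 (0,0) count=0: revealed 4 new [(0,0) (0,1) (1,0) (1,1)] -> total=4
Click 2 (1,1) count=2: revealed 0 new [(none)] -> total=4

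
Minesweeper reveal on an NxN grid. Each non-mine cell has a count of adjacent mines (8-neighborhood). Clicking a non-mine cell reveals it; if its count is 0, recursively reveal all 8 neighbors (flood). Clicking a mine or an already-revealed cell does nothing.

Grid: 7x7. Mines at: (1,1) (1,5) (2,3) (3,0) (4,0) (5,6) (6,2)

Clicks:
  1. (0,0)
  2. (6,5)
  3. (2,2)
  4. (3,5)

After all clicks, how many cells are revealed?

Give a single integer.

Answer: 25

Derivation:
Click 1 (0,0) count=1: revealed 1 new [(0,0)] -> total=1
Click 2 (6,5) count=1: revealed 1 new [(6,5)] -> total=2
Click 3 (2,2) count=2: revealed 1 new [(2,2)] -> total=3
Click 4 (3,5) count=0: revealed 22 new [(2,4) (2,5) (2,6) (3,1) (3,2) (3,3) (3,4) (3,5) (3,6) (4,1) (4,2) (4,3) (4,4) (4,5) (4,6) (5,1) (5,2) (5,3) (5,4) (5,5) (6,3) (6,4)] -> total=25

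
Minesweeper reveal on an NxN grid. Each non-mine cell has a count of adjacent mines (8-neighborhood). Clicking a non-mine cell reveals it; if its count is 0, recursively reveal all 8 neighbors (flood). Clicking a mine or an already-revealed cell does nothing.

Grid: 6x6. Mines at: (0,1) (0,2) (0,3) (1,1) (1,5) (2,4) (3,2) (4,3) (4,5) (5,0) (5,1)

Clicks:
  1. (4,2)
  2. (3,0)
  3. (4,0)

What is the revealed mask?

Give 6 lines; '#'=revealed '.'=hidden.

Click 1 (4,2) count=3: revealed 1 new [(4,2)] -> total=1
Click 2 (3,0) count=0: revealed 6 new [(2,0) (2,1) (3,0) (3,1) (4,0) (4,1)] -> total=7
Click 3 (4,0) count=2: revealed 0 new [(none)] -> total=7

Answer: ......
......
##....
##....
###...
......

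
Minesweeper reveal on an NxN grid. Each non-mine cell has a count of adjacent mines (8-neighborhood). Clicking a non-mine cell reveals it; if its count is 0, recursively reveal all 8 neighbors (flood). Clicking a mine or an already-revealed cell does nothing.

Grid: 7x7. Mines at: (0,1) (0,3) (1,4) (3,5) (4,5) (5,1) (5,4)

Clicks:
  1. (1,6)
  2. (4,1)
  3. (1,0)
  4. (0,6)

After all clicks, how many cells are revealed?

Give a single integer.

Answer: 8

Derivation:
Click 1 (1,6) count=0: revealed 6 new [(0,5) (0,6) (1,5) (1,6) (2,5) (2,6)] -> total=6
Click 2 (4,1) count=1: revealed 1 new [(4,1)] -> total=7
Click 3 (1,0) count=1: revealed 1 new [(1,0)] -> total=8
Click 4 (0,6) count=0: revealed 0 new [(none)] -> total=8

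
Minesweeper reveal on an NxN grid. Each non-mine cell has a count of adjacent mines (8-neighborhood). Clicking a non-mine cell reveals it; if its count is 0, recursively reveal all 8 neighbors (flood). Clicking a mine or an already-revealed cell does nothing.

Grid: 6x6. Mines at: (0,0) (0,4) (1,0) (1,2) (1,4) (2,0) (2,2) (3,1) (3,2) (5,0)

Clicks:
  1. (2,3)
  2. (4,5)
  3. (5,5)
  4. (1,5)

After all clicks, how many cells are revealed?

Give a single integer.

Answer: 17

Derivation:
Click 1 (2,3) count=4: revealed 1 new [(2,3)] -> total=1
Click 2 (4,5) count=0: revealed 15 new [(2,4) (2,5) (3,3) (3,4) (3,5) (4,1) (4,2) (4,3) (4,4) (4,5) (5,1) (5,2) (5,3) (5,4) (5,5)] -> total=16
Click 3 (5,5) count=0: revealed 0 new [(none)] -> total=16
Click 4 (1,5) count=2: revealed 1 new [(1,5)] -> total=17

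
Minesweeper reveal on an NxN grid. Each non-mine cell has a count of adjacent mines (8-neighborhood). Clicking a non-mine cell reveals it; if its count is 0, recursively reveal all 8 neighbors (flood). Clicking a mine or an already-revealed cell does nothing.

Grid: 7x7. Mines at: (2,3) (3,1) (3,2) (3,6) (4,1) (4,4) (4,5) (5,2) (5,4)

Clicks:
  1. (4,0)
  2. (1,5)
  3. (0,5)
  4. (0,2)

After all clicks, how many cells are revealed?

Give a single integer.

Click 1 (4,0) count=2: revealed 1 new [(4,0)] -> total=1
Click 2 (1,5) count=0: revealed 20 new [(0,0) (0,1) (0,2) (0,3) (0,4) (0,5) (0,6) (1,0) (1,1) (1,2) (1,3) (1,4) (1,5) (1,6) (2,0) (2,1) (2,2) (2,4) (2,5) (2,6)] -> total=21
Click 3 (0,5) count=0: revealed 0 new [(none)] -> total=21
Click 4 (0,2) count=0: revealed 0 new [(none)] -> total=21

Answer: 21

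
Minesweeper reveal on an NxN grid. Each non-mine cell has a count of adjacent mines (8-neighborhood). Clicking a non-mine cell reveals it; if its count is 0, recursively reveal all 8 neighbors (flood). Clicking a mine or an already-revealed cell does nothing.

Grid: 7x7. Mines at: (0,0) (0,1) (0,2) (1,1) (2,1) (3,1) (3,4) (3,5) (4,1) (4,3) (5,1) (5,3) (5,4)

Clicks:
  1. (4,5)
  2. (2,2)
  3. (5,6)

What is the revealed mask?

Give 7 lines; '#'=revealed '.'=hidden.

Click 1 (4,5) count=3: revealed 1 new [(4,5)] -> total=1
Click 2 (2,2) count=3: revealed 1 new [(2,2)] -> total=2
Click 3 (5,6) count=0: revealed 5 new [(4,6) (5,5) (5,6) (6,5) (6,6)] -> total=7

Answer: .......
.......
..#....
.......
.....##
.....##
.....##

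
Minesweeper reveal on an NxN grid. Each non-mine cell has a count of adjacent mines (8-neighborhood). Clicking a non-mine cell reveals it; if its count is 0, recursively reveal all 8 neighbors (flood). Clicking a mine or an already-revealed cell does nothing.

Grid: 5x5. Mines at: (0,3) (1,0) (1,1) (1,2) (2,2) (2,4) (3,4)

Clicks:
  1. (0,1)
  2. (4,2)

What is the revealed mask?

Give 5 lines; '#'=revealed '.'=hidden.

Answer: .#...
.....
##...
####.
####.

Derivation:
Click 1 (0,1) count=3: revealed 1 new [(0,1)] -> total=1
Click 2 (4,2) count=0: revealed 10 new [(2,0) (2,1) (3,0) (3,1) (3,2) (3,3) (4,0) (4,1) (4,2) (4,3)] -> total=11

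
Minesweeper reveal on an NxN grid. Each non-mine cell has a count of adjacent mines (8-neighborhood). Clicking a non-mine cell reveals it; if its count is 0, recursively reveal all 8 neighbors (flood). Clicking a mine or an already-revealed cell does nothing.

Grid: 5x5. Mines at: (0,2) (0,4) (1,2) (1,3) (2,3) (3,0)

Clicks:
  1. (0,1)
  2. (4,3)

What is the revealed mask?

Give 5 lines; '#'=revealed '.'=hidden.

Click 1 (0,1) count=2: revealed 1 new [(0,1)] -> total=1
Click 2 (4,3) count=0: revealed 8 new [(3,1) (3,2) (3,3) (3,4) (4,1) (4,2) (4,3) (4,4)] -> total=9

Answer: .#...
.....
.....
.####
.####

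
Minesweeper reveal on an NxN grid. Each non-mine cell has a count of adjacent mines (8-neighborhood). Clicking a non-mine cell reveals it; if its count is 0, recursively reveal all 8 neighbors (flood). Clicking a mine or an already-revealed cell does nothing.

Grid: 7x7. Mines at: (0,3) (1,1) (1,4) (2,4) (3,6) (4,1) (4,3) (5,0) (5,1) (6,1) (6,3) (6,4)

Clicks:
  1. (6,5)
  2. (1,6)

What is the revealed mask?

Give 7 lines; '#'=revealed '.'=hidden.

Answer: .....##
.....##
.....##
.......
.......
.......
.....#.

Derivation:
Click 1 (6,5) count=1: revealed 1 new [(6,5)] -> total=1
Click 2 (1,6) count=0: revealed 6 new [(0,5) (0,6) (1,5) (1,6) (2,5) (2,6)] -> total=7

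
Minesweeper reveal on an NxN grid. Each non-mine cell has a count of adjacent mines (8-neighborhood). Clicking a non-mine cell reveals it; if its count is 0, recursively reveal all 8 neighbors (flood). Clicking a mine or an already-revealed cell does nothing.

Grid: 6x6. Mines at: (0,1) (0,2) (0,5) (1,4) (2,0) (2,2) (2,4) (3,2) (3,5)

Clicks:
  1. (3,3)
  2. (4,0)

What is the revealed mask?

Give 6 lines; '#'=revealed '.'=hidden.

Click 1 (3,3) count=3: revealed 1 new [(3,3)] -> total=1
Click 2 (4,0) count=0: revealed 14 new [(3,0) (3,1) (4,0) (4,1) (4,2) (4,3) (4,4) (4,5) (5,0) (5,1) (5,2) (5,3) (5,4) (5,5)] -> total=15

Answer: ......
......
......
##.#..
######
######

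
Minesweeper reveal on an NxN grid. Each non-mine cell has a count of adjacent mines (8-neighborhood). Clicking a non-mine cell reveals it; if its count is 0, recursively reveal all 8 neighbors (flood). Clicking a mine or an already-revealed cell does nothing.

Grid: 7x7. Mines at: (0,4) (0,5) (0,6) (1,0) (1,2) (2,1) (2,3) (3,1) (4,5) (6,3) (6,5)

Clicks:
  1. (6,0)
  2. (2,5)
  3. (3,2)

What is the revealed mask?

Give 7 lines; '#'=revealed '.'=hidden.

Click 1 (6,0) count=0: revealed 9 new [(4,0) (4,1) (4,2) (5,0) (5,1) (5,2) (6,0) (6,1) (6,2)] -> total=9
Click 2 (2,5) count=0: revealed 9 new [(1,4) (1,5) (1,6) (2,4) (2,5) (2,6) (3,4) (3,5) (3,6)] -> total=18
Click 3 (3,2) count=3: revealed 1 new [(3,2)] -> total=19

Answer: .......
....###
....###
..#.###
###....
###....
###....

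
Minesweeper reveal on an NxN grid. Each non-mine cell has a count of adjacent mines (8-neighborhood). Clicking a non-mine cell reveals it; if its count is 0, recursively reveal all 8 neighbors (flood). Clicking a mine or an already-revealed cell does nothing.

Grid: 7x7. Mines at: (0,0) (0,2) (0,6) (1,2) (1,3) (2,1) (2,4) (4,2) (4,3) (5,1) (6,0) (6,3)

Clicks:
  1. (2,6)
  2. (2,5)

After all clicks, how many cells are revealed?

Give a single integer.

Answer: 16

Derivation:
Click 1 (2,6) count=0: revealed 16 new [(1,5) (1,6) (2,5) (2,6) (3,4) (3,5) (3,6) (4,4) (4,5) (4,6) (5,4) (5,5) (5,6) (6,4) (6,5) (6,6)] -> total=16
Click 2 (2,5) count=1: revealed 0 new [(none)] -> total=16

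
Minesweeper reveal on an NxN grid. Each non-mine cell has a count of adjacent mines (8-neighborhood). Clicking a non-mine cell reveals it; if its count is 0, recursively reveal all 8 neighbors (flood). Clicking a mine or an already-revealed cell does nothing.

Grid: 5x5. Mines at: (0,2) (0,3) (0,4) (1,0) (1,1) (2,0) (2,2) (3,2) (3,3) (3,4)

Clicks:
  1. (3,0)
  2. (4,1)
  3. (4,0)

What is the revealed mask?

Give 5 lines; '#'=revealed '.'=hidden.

Click 1 (3,0) count=1: revealed 1 new [(3,0)] -> total=1
Click 2 (4,1) count=1: revealed 1 new [(4,1)] -> total=2
Click 3 (4,0) count=0: revealed 2 new [(3,1) (4,0)] -> total=4

Answer: .....
.....
.....
##...
##...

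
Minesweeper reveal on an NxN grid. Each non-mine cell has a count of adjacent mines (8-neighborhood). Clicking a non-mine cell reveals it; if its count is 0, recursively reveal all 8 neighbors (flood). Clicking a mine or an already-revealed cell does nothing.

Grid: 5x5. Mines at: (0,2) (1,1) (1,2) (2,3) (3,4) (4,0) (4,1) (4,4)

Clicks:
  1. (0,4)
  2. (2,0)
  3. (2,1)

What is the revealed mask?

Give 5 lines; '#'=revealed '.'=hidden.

Answer: ...##
...##
##...
.....
.....

Derivation:
Click 1 (0,4) count=0: revealed 4 new [(0,3) (0,4) (1,3) (1,4)] -> total=4
Click 2 (2,0) count=1: revealed 1 new [(2,0)] -> total=5
Click 3 (2,1) count=2: revealed 1 new [(2,1)] -> total=6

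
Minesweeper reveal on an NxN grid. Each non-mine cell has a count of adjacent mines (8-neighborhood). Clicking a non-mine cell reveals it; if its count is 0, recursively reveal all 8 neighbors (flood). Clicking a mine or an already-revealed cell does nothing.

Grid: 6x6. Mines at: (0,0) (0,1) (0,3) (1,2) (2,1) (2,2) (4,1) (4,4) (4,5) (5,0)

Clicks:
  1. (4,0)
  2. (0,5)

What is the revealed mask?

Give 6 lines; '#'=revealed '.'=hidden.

Click 1 (4,0) count=2: revealed 1 new [(4,0)] -> total=1
Click 2 (0,5) count=0: revealed 11 new [(0,4) (0,5) (1,3) (1,4) (1,5) (2,3) (2,4) (2,5) (3,3) (3,4) (3,5)] -> total=12

Answer: ....##
...###
...###
...###
#.....
......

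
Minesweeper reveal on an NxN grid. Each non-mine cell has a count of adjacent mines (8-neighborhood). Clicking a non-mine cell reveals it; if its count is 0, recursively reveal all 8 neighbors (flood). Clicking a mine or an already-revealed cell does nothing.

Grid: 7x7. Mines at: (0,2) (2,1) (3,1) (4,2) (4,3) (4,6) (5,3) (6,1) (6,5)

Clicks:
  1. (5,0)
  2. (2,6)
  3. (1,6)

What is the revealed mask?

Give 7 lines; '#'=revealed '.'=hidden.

Answer: ...####
..#####
..#####
..#####
.......
#......
.......

Derivation:
Click 1 (5,0) count=1: revealed 1 new [(5,0)] -> total=1
Click 2 (2,6) count=0: revealed 19 new [(0,3) (0,4) (0,5) (0,6) (1,2) (1,3) (1,4) (1,5) (1,6) (2,2) (2,3) (2,4) (2,5) (2,6) (3,2) (3,3) (3,4) (3,5) (3,6)] -> total=20
Click 3 (1,6) count=0: revealed 0 new [(none)] -> total=20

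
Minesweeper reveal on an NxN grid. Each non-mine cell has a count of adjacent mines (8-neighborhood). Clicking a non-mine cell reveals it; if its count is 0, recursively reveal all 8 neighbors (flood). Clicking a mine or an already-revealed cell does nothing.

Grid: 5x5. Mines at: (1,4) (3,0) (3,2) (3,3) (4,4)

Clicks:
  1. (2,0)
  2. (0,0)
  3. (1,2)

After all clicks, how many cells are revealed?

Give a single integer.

Click 1 (2,0) count=1: revealed 1 new [(2,0)] -> total=1
Click 2 (0,0) count=0: revealed 11 new [(0,0) (0,1) (0,2) (0,3) (1,0) (1,1) (1,2) (1,3) (2,1) (2,2) (2,3)] -> total=12
Click 3 (1,2) count=0: revealed 0 new [(none)] -> total=12

Answer: 12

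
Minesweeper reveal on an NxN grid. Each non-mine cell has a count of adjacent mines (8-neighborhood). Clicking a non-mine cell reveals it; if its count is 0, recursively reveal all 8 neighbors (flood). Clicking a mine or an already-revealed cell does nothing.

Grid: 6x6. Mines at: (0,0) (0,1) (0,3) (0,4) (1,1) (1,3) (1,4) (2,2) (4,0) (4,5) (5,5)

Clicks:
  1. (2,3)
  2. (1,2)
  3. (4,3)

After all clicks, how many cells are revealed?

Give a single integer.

Click 1 (2,3) count=3: revealed 1 new [(2,3)] -> total=1
Click 2 (1,2) count=5: revealed 1 new [(1,2)] -> total=2
Click 3 (4,3) count=0: revealed 12 new [(3,1) (3,2) (3,3) (3,4) (4,1) (4,2) (4,3) (4,4) (5,1) (5,2) (5,3) (5,4)] -> total=14

Answer: 14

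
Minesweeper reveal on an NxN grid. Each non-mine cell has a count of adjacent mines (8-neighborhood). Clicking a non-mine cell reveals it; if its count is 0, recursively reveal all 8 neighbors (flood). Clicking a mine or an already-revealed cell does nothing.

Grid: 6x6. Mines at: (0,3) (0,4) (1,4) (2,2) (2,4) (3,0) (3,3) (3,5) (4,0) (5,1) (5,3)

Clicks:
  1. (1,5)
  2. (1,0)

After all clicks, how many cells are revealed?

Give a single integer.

Click 1 (1,5) count=3: revealed 1 new [(1,5)] -> total=1
Click 2 (1,0) count=0: revealed 8 new [(0,0) (0,1) (0,2) (1,0) (1,1) (1,2) (2,0) (2,1)] -> total=9

Answer: 9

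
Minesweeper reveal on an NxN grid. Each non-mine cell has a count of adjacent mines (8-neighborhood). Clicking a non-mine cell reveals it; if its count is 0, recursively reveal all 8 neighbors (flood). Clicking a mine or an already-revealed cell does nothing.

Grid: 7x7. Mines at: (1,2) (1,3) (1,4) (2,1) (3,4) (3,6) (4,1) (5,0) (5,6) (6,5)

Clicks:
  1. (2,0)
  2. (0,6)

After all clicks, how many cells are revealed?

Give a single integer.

Answer: 7

Derivation:
Click 1 (2,0) count=1: revealed 1 new [(2,0)] -> total=1
Click 2 (0,6) count=0: revealed 6 new [(0,5) (0,6) (1,5) (1,6) (2,5) (2,6)] -> total=7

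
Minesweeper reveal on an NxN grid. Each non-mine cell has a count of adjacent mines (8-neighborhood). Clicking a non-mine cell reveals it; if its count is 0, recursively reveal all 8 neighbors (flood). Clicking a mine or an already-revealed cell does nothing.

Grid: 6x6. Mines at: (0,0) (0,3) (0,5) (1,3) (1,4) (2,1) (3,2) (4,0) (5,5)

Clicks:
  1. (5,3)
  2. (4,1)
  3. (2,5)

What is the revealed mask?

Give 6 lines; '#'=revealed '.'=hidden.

Click 1 (5,3) count=0: revealed 8 new [(4,1) (4,2) (4,3) (4,4) (5,1) (5,2) (5,3) (5,4)] -> total=8
Click 2 (4,1) count=2: revealed 0 new [(none)] -> total=8
Click 3 (2,5) count=1: revealed 1 new [(2,5)] -> total=9

Answer: ......
......
.....#
......
.####.
.####.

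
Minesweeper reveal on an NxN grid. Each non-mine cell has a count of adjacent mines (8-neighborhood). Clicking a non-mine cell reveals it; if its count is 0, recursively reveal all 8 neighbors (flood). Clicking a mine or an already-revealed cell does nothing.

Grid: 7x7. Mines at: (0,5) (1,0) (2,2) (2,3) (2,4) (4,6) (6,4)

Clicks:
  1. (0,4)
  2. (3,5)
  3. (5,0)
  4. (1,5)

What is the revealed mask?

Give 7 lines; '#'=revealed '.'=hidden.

Click 1 (0,4) count=1: revealed 1 new [(0,4)] -> total=1
Click 2 (3,5) count=2: revealed 1 new [(3,5)] -> total=2
Click 3 (5,0) count=0: revealed 23 new [(2,0) (2,1) (3,0) (3,1) (3,2) (3,3) (3,4) (4,0) (4,1) (4,2) (4,3) (4,4) (4,5) (5,0) (5,1) (5,2) (5,3) (5,4) (5,5) (6,0) (6,1) (6,2) (6,3)] -> total=25
Click 4 (1,5) count=2: revealed 1 new [(1,5)] -> total=26

Answer: ....#..
.....#.
##.....
######.
######.
######.
####...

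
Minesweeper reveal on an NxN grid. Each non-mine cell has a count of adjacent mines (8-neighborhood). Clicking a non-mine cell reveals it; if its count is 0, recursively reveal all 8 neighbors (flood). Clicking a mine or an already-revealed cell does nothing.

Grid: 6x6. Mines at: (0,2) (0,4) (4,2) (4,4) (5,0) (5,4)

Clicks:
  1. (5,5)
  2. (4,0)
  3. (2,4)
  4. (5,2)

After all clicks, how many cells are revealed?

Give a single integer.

Answer: 24

Derivation:
Click 1 (5,5) count=2: revealed 1 new [(5,5)] -> total=1
Click 2 (4,0) count=1: revealed 1 new [(4,0)] -> total=2
Click 3 (2,4) count=0: revealed 21 new [(0,0) (0,1) (1,0) (1,1) (1,2) (1,3) (1,4) (1,5) (2,0) (2,1) (2,2) (2,3) (2,4) (2,5) (3,0) (3,1) (3,2) (3,3) (3,4) (3,5) (4,1)] -> total=23
Click 4 (5,2) count=1: revealed 1 new [(5,2)] -> total=24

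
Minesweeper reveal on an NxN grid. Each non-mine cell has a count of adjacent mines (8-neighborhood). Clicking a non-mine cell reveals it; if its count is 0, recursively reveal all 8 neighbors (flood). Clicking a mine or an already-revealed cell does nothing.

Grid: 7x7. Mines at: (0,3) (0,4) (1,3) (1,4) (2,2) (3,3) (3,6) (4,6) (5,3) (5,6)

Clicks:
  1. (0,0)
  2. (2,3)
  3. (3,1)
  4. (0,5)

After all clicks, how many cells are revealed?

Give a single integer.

Click 1 (0,0) count=0: revealed 20 new [(0,0) (0,1) (0,2) (1,0) (1,1) (1,2) (2,0) (2,1) (3,0) (3,1) (3,2) (4,0) (4,1) (4,2) (5,0) (5,1) (5,2) (6,0) (6,1) (6,2)] -> total=20
Click 2 (2,3) count=4: revealed 1 new [(2,3)] -> total=21
Click 3 (3,1) count=1: revealed 0 new [(none)] -> total=21
Click 4 (0,5) count=2: revealed 1 new [(0,5)] -> total=22

Answer: 22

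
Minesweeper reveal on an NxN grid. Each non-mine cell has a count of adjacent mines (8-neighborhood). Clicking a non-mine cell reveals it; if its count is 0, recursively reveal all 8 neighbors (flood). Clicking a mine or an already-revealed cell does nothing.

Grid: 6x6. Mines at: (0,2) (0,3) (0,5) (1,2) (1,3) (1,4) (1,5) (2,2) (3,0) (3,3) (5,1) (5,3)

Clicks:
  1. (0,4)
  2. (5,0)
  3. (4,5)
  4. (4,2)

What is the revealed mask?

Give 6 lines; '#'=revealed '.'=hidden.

Answer: ....#.
......
....##
....##
..#.##
#...##

Derivation:
Click 1 (0,4) count=5: revealed 1 new [(0,4)] -> total=1
Click 2 (5,0) count=1: revealed 1 new [(5,0)] -> total=2
Click 3 (4,5) count=0: revealed 8 new [(2,4) (2,5) (3,4) (3,5) (4,4) (4,5) (5,4) (5,5)] -> total=10
Click 4 (4,2) count=3: revealed 1 new [(4,2)] -> total=11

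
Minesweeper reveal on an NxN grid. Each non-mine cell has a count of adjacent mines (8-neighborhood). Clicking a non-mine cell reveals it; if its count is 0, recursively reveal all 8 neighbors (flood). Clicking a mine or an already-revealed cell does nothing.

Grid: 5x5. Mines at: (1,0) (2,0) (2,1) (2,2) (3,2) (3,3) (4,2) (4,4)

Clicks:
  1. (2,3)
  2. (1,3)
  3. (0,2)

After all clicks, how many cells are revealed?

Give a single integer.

Click 1 (2,3) count=3: revealed 1 new [(2,3)] -> total=1
Click 2 (1,3) count=1: revealed 1 new [(1,3)] -> total=2
Click 3 (0,2) count=0: revealed 8 new [(0,1) (0,2) (0,3) (0,4) (1,1) (1,2) (1,4) (2,4)] -> total=10

Answer: 10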